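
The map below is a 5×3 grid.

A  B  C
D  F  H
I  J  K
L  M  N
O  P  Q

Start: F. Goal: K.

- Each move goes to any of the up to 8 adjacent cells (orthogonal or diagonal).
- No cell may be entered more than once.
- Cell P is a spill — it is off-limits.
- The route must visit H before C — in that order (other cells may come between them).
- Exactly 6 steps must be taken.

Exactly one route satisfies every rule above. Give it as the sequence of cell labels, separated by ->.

The waypoints must appear in the order H, C, with no cell reused.
Route from F: right 1 to H, up 1 to C, left 1 to B, down-left 1 to D, down-right 1 to J, right 1 to K — 6 moves in all.
Check: order respected (H at step 1, C at step 2); 6 moves as required.

F -> H -> C -> B -> D -> J -> K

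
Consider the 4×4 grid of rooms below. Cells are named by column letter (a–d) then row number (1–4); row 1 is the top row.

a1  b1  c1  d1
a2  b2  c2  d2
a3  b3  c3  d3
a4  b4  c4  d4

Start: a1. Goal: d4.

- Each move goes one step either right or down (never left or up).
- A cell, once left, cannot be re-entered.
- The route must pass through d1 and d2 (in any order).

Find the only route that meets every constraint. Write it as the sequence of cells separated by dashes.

a1 - b1 - c1 - d1 - d2 - d3 - d4

Moves only go right or down, so the column and row indices never decrease.
Route from a1: right 3 to d1, down 3 to d4 — 6 moves in all.
Check: all required cells visited.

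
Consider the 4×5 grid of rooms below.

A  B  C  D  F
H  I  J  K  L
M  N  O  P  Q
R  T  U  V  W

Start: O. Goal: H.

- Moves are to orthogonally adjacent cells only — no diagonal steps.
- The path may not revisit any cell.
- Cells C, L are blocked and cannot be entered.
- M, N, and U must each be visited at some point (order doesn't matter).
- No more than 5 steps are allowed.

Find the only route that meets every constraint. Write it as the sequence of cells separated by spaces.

O U T N M H

Any route must reach M, N, and U and still end at H within 5 moves, so the order of the required stops is forced.
Route from O: down to U, left to T, up to N, left to M, up to H — 5 moves in all.
Check: all required cells visited; 5 ≤ 5 moves.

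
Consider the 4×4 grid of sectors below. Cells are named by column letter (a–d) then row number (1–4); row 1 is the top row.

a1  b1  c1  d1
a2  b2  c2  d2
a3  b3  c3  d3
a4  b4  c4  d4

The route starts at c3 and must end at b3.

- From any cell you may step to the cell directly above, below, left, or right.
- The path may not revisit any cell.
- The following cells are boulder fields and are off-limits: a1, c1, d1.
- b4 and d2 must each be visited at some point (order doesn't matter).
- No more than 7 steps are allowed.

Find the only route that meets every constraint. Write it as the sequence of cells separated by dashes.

c3 - c2 - d2 - d3 - d4 - c4 - b4 - b3

The budget equals the shortest possible length, so every move has to be on a shortest route through the required cells.
Route from c3: up 1 to c2, right 1 to d2, down 2 to d4, left 2 to b4, up 1 to b3 — 7 moves in all.
Check: all required cells visited; 7 ≤ 7 moves.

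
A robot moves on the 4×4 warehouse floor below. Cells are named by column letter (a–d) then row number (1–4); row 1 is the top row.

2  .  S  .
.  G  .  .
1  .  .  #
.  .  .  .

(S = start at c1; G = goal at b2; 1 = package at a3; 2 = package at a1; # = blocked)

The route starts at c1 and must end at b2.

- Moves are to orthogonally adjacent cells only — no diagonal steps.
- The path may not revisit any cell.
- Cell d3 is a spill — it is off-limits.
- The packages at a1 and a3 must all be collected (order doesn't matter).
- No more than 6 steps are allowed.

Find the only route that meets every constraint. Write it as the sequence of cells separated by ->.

c1 -> b1 -> a1 -> a2 -> a3 -> b3 -> b2

The 6-move cap with required stops at a1, a3 leaves no slack for detours.
Route from c1: 2× left (reaching a1), 2× down (reaching a3), right to b3, up to b2 — 6 moves in all.
Check: all required cells visited; 6 ≤ 6 moves.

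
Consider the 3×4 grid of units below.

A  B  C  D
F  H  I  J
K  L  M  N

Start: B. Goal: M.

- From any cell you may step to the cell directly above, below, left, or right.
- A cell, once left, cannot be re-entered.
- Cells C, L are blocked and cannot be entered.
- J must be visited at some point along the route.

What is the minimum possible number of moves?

Any route passes through J somewhere between B and M. Summing Manhattan distances along the two legs (B → J → M) gives a lower bound of 3 + 2 = 5 moves.
A route of 5 moves achieves this: B → H → I → J → N → M.
Since 5 matches the lower bound, it is optimal.

5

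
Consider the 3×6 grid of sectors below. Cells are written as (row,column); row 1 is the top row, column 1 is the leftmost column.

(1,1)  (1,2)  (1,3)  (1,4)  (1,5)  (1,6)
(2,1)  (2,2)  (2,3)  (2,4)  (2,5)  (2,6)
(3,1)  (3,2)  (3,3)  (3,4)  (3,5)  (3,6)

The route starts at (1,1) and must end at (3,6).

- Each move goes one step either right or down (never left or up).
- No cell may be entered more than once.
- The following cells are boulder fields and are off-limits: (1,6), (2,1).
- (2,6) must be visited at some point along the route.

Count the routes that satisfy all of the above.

A right/down-only route from (1,1) to (3,6) makes exactly 2 down-moves and 5 right-moves in some order.
With no other constraints that would be C(7,2) = 21 routes.
Split at (2,6) and multiply the segment counts (each segment already excludes blocked cells): (1,1)→(2,6): 4; (2,6)→(3,6): 1; product = 4.
That gives 4 routes.

4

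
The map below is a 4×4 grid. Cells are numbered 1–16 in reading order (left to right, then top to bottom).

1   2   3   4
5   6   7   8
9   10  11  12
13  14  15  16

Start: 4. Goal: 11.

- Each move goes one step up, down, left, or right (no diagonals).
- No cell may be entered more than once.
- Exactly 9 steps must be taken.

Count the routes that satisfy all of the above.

Need simple routes of exactly 9 moves from 4 to 11 (Manhattan distance 3, so 3 moves are spent on a detour and 3 undoing it).
Branch systematically from the start, pruning whenever the remaining move budget drops below the Manhattan distance to 11 or differs from it in parity. Grouping the completions by first move — via 8: 12; via 3: 19 — and summing: 12 + 19 = 31.
That gives 31 routes.

31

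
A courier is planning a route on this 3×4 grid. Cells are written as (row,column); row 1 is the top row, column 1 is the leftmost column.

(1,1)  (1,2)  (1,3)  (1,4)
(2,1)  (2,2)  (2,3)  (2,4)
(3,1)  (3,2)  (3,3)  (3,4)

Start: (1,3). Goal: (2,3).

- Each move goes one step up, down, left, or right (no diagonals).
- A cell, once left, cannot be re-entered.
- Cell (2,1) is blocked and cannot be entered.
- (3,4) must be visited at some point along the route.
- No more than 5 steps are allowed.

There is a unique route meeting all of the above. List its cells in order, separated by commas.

The 5-move cap with required stops at (3,4) leaves no slack for detours.
Route from (1,3): right to (1,4), 2× down (reaching (3,4)), left to (3,3), up to (2,3) — 5 moves in all.
Check: all required cells visited; 5 ≤ 5 moves.

(1,3), (1,4), (2,4), (3,4), (3,3), (2,3)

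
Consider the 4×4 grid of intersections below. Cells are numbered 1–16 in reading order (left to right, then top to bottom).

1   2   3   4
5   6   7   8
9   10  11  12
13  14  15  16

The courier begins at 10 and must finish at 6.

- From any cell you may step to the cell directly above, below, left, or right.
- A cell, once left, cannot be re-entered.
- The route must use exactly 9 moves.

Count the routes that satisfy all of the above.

Need simple routes of exactly 9 moves from 10 to 6 (Manhattan distance 1, so 4 moves are spent on a detour and 4 undoing it).
Branch systematically from the start, pruning whenever the remaining move budget drops below the Manhattan distance to 6 or differs from it in parity. Grouping the completions by first move — via 14: 10; via 9: 5; via 11: 8 (no valid completion starts via 6) — and summing: 10 + 5 + 8 = 23.
That gives 23 routes.

23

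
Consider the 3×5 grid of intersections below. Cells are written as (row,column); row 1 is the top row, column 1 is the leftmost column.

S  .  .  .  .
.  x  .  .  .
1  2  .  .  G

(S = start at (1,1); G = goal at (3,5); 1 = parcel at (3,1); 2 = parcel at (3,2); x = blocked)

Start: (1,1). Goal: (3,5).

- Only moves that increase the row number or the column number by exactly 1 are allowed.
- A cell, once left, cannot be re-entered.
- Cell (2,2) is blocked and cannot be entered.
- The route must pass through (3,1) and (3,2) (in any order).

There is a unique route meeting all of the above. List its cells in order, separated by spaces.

Moves only go right or down, so the column and row indices never decrease.
Route from (1,1): 2× down (reaching (3,1)), 4× right (reaching (3,5)) — 6 moves in all.
Check: all required cells visited.

(1,1) (2,1) (3,1) (3,2) (3,3) (3,4) (3,5)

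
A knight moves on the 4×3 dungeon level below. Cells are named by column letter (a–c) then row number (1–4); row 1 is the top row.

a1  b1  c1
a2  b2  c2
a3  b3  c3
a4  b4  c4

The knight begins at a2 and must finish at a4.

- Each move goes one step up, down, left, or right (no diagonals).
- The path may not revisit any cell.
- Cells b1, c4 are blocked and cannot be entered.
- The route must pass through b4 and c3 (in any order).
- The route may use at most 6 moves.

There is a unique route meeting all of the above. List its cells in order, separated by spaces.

a2 b2 c2 c3 b3 b4 a4

The budget equals the shortest possible length, so every move has to be on a shortest route through the required cells.
Route from a2: 2× right (reaching c2), down to c3, left to b3, down to b4, left to a4 — 6 moves in all.
Check: all required cells visited; 6 ≤ 6 moves.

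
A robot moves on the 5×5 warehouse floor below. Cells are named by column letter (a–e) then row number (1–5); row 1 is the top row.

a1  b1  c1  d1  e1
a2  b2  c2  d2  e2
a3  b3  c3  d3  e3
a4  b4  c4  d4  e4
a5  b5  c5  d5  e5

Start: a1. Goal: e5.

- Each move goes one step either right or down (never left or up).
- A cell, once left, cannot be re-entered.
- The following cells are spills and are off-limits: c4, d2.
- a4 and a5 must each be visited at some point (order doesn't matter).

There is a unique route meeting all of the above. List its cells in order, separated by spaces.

a1 a2 a3 a4 a5 b5 c5 d5 e5

Moves only go right or down, so the column and row indices never decrease.
Route from a1: down 4 to a5, right 4 to e5 — 8 moves in all.
Check: all required cells visited.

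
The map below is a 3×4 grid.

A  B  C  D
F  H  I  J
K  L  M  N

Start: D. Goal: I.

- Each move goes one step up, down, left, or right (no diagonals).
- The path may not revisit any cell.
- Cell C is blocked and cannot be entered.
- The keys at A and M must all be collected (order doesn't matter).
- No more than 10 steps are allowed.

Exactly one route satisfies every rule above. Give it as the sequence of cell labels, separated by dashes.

Any route must reach A and M and still end at I within 10 moves, so the order of the required stops is forced.
Route from D: 2× down (reaching N), 3× left (reaching K), 2× up (reaching A), right to B, down to H, right to I — 10 moves in all.
Check: all required cells visited; 10 ≤ 10 moves.

D - J - N - M - L - K - F - A - B - H - I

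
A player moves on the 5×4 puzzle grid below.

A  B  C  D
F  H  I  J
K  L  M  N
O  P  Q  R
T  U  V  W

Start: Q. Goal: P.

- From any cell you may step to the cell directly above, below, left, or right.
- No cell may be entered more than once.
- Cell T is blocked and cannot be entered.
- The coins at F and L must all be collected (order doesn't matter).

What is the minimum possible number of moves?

7

Any route passes through F and L in some order between Q and P. Summing Manhattan distances along each leg and taking the cheapest ordering (Q → L → F → P) gives a lower bound of 2 + 2 + 3 = 7 moves.
A route of 7 moves achieves this: Q → M → I → H → F → K → L → P.
Since 7 matches the lower bound, it is optimal.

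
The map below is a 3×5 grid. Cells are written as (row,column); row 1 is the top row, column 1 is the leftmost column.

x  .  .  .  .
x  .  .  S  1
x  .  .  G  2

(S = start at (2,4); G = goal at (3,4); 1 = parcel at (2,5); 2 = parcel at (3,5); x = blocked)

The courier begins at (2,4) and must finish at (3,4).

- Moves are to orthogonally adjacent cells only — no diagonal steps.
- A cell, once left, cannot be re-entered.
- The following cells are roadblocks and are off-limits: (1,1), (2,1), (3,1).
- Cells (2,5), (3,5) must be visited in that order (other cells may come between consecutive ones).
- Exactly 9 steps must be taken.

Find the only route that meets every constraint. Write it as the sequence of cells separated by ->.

The waypoints must appear in the order (2,5), (3,5), with no cell reused.
Route from (2,4): 2× left (reaching (2,2)), up to (1,2), 3× right (reaching (1,5)), 2× down (reaching (3,5)), left to (3,4) — 9 moves in all.
Check: order respected (1 at step 7, 2 at step 8); 9 moves as required.

(2,4) -> (2,3) -> (2,2) -> (1,2) -> (1,3) -> (1,4) -> (1,5) -> (2,5) -> (3,5) -> (3,4)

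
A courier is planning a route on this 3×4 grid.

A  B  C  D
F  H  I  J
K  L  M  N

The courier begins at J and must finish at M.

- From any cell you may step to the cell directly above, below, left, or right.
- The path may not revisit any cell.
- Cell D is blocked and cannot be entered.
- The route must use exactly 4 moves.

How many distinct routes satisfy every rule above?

1

Need simple routes of exactly 4 moves from J to M (Manhattan distance 2, so 1 moves are spent on a detour and 1 undoing it).
Enumerating: J I H L M.
That gives 1 route.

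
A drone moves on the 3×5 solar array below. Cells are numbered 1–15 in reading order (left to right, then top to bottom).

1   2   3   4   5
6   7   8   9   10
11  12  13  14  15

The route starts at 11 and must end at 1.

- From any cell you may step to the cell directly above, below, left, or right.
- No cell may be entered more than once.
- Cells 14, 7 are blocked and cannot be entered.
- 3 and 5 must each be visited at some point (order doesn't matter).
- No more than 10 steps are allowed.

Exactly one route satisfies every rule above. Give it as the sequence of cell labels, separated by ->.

11 -> 12 -> 13 -> 8 -> 9 -> 10 -> 5 -> 4 -> 3 -> 2 -> 1

Any route must reach 3 and 5 and still end at 1 within 10 moves, so the order of the required stops is forced.
Route from 11: right 2 to 13, up 1 to 8, right 2 to 10, up 1 to 5, left 4 to 1 — 10 moves in all.
Check: all required cells visited; 10 ≤ 10 moves.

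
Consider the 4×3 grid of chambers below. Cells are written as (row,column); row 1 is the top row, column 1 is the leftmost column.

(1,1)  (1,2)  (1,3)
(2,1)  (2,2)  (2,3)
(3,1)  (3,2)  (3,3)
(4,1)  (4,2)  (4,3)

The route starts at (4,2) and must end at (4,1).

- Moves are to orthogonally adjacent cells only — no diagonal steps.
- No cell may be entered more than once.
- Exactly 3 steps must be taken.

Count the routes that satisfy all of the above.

1

Need simple routes of exactly 3 moves from (4,2) to (4,1) (Manhattan distance 1, so 1 moves are spent on a detour and 1 undoing it).
Enumerating: (4,2) (3,2) (3,1) (4,1).
That gives 1 route.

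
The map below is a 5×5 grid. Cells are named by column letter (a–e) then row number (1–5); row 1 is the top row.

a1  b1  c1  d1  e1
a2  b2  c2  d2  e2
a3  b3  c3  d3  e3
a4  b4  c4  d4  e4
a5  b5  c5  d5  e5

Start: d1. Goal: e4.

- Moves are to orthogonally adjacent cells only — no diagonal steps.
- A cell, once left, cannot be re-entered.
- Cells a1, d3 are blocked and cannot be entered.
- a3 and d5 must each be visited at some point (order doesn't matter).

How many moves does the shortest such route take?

12

Any route passes through a3 and d5 in some order between d1 and e4. Summing Manhattan distances along each leg and taking the cheapest ordering (d1 → a3 → d5 → e4) gives a lower bound of 5 + 5 + 2 = 12 moves.
A route of 12 moves achieves this: d1 → d2 → c2 → c3 → b3 → a3 → a4 → a5 → b5 → c5 → d5 → d4 → e4.
Since 12 matches the lower bound, it is optimal.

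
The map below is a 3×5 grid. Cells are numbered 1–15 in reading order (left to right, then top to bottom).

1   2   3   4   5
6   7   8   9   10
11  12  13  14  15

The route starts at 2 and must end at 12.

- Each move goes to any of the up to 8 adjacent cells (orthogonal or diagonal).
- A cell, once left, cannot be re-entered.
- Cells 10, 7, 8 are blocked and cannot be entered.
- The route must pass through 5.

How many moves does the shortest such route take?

6

Any route passes through 5 somewhere between 2 and 12. Summing Chebyshev distances along the two legs (2 → 5 → 12) gives a lower bound of 3 + 3 = 6 moves.
A route of 6 moves achieves this: 2 → 3 → 4 → 5 → 9 → 13 → 12.
Since 6 matches the lower bound, it is optimal.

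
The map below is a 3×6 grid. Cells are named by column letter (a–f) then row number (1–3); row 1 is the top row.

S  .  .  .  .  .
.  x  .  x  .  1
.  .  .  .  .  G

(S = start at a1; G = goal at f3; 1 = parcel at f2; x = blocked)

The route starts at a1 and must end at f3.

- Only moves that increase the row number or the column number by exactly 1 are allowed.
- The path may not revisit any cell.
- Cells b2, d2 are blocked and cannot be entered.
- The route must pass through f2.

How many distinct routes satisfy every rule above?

A right/down-only route from a1 to f3 makes exactly 2 down-moves and 5 right-moves in some order.
With no other constraints that would be C(7,2) = 21 routes.
Split at f2 and multiply the segment counts (each segment already excludes blocked cells): a1→f2: 2; f2→f3: 1; product = 2.
That gives 2 routes.

2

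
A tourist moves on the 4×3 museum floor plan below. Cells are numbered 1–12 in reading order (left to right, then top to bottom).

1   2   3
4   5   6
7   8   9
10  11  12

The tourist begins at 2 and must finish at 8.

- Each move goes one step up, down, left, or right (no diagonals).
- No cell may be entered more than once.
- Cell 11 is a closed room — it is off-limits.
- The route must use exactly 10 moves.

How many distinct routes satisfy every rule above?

Need simple routes of exactly 10 moves from 2 to 8 (Manhattan distance 2, so 4 moves are spent on a detour and 4 undoing it).
No route satisfies every constraint, so the count is 0.

0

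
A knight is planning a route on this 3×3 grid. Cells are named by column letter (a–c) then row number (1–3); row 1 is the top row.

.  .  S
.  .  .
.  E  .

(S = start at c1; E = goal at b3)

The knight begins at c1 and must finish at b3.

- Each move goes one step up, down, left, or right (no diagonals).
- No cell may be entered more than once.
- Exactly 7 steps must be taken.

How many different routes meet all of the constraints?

2

Need simple routes of exactly 7 moves from c1 to b3 (Manhattan distance 3, so 2 moves are spent on a detour and 2 undoing it).
Enumerating: c1 c2 b2 b1 a1 a2 a3 b3 | c1 b1 a1 a2 b2 c2 c3 b3.
That gives 2 routes.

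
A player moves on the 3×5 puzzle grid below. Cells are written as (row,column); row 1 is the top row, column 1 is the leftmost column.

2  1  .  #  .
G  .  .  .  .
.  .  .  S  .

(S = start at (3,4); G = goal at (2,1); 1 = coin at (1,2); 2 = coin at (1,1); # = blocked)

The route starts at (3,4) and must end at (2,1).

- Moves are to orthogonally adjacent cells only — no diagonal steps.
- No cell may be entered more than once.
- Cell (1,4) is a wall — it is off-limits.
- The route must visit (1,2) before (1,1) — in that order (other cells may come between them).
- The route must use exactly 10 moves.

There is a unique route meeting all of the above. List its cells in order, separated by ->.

The waypoints must appear in the order (1,2), (1,1), with no cell reused.
Route from (3,4): right to (3,5), up to (2,5), 2× left (reaching (2,3)), down to (3,3), left to (3,2), 2× up (reaching (1,2)), left to (1,1), down to (2,1) — 10 moves in all.
Check: order respected (1 at step 8, 2 at step 9); 10 moves as required.

(3,4) -> (3,5) -> (2,5) -> (2,4) -> (2,3) -> (3,3) -> (3,2) -> (2,2) -> (1,2) -> (1,1) -> (2,1)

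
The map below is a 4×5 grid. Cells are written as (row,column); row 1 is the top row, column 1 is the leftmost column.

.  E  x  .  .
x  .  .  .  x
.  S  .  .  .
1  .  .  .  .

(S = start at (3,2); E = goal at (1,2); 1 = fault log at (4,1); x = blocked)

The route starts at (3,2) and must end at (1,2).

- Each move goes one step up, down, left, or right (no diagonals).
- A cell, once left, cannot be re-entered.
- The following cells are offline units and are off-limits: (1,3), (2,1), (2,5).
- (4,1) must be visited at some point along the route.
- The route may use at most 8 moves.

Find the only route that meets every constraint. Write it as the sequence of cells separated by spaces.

The budget equals the shortest possible length, so every move has to be on a shortest route through the required cells.
Route from (3,2): left to (3,1), down to (4,1), 2× right (reaching (4,3)), 2× up (reaching (2,3)), left to (2,2), up to (1,2) — 8 moves in all.
Check: all required cells visited; 8 ≤ 8 moves.

(3,2) (3,1) (4,1) (4,2) (4,3) (3,3) (2,3) (2,2) (1,2)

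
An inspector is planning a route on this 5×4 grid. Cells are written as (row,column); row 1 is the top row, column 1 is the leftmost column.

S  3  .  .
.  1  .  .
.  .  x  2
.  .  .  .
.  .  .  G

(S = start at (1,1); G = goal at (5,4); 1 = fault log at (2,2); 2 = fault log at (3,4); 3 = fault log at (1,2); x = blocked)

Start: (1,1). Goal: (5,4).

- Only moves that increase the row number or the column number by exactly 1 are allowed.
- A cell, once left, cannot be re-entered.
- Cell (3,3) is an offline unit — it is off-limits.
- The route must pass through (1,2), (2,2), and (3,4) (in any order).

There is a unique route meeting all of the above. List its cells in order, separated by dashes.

Moves only go right or down, so the column and row indices never decrease.
Route from (1,1): right 1 to (1,2), down 1 to (2,2), right 2 to (2,4), down 3 to (5,4) — 7 moves in all.
Check: all required cells visited.

(1,1) - (1,2) - (2,2) - (2,3) - (2,4) - (3,4) - (4,4) - (5,4)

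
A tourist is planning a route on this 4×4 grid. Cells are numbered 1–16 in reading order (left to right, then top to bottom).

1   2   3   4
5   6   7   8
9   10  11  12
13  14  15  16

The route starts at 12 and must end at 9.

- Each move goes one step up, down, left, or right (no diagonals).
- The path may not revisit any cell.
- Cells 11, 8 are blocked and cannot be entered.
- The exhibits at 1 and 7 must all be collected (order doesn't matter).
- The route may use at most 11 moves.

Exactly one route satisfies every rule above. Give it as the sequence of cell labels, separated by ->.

12 -> 16 -> 15 -> 14 -> 10 -> 6 -> 7 -> 3 -> 2 -> 1 -> 5 -> 9

Any route must reach 1 and 7 and still end at 9 within 11 moves, so the order of the required stops is forced.
Route from 12: down 1 to 16, left 2 to 14, up 2 to 6, right 1 to 7, up 1 to 3, left 2 to 1, down 2 to 9 — 11 moves in all.
Check: all required cells visited; 11 ≤ 11 moves.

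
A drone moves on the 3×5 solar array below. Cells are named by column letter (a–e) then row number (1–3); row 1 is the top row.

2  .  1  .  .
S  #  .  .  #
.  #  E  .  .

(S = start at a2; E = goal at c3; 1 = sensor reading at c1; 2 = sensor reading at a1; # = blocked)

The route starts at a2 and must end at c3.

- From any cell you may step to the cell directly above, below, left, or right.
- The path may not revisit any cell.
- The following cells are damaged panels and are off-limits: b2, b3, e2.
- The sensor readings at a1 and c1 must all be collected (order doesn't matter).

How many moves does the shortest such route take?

5

Any route passes through a1 and c1 in some order between a2 and c3. Summing Manhattan distances along each leg and taking the cheapest ordering (a2 → a1 → c1 → c3) gives a lower bound of 1 + 2 + 2 = 5 moves.
A route of 5 moves achieves this: a2 → a1 → b1 → c1 → c2 → c3.
Since 5 matches the lower bound, it is optimal.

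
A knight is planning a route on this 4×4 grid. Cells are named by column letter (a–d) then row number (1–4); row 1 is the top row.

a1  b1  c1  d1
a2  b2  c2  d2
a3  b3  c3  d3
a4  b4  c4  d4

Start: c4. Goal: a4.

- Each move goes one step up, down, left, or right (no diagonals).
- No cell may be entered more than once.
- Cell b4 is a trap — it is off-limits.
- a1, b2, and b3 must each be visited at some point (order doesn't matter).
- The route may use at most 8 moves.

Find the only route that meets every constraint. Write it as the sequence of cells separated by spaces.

c4 c3 b3 b2 b1 a1 a2 a3 a4

The 8-move cap with required stops at a1, b2, b3 leaves no slack for detours.
Route from c4: up to c3, left to b3, 2× up (reaching b1), left to a1, 3× down (reaching a4) — 8 moves in all.
Check: all required cells visited; 8 ≤ 8 moves.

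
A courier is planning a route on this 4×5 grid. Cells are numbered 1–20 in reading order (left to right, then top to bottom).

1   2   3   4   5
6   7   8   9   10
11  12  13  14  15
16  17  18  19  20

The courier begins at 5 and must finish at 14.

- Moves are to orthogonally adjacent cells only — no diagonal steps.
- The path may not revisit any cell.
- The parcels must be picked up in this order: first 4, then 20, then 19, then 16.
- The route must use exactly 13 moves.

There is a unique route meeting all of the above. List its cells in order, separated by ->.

The waypoints must appear in the order 4, 20, 19, 16, with no cell reused.
Route from 5: left to 4, down to 9, right to 10, 2× down (reaching 20), 4× left (reaching 16), up to 11, 3× right (reaching 14) — 13 moves in all.
Check: order respected (4 at step 1, 20 at step 5, 19 at step 6, 16 at step 9); 13 moves as required.

5 -> 4 -> 9 -> 10 -> 15 -> 20 -> 19 -> 18 -> 17 -> 16 -> 11 -> 12 -> 13 -> 14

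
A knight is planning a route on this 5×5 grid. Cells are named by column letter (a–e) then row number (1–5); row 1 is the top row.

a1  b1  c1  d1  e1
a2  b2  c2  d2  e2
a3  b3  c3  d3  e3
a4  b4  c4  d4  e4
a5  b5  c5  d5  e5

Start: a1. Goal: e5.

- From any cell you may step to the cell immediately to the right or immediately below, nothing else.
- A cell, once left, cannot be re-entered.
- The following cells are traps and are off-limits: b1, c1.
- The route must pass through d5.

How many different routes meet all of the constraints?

A right/down-only route from a1 to e5 makes exactly 4 down-moves and 4 right-moves in some order.
With no other constraints that would be C(8,4) = 70 routes.
Split at d5 and multiply the segment counts (each segment already excludes blocked cells): a1→d5: 20; d5→e5: 1; product = 20.
That gives 20 routes.

20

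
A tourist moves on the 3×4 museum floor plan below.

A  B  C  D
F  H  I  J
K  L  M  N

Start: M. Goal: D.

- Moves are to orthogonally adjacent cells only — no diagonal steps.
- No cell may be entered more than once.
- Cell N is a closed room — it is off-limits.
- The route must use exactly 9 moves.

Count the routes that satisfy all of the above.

6

Need simple routes of exactly 9 moves from M to D (Manhattan distance 3, so 3 moves are spent on a detour and 3 undoing it).
Enumerating: M I H L K F A B C D | M L H F A B C I J D | M L K F A B H I C D | M L K F A B H I J D | M L K F A B C I J D | M L K F H B C I J D.
That gives 6 routes.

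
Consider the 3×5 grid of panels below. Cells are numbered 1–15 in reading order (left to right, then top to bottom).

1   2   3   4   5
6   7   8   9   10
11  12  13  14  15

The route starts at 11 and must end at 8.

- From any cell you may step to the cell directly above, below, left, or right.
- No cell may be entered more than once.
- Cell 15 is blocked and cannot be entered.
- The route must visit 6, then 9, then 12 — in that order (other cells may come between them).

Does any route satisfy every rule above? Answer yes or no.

One route that works: 11 → 6 → 1 → 2 → 3 → 4 → 9 → 14 → 13 → 12 → 7 → 8.

yes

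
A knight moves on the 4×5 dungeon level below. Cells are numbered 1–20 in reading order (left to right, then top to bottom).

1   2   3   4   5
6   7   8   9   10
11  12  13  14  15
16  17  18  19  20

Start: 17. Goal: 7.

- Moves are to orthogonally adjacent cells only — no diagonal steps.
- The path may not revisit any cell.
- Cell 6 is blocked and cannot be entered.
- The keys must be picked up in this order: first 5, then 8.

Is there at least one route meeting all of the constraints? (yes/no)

yes

One route that works: 17 → 12 → 13 → 14 → 9 → 10 → 5 → 4 → 3 → 8 → 7.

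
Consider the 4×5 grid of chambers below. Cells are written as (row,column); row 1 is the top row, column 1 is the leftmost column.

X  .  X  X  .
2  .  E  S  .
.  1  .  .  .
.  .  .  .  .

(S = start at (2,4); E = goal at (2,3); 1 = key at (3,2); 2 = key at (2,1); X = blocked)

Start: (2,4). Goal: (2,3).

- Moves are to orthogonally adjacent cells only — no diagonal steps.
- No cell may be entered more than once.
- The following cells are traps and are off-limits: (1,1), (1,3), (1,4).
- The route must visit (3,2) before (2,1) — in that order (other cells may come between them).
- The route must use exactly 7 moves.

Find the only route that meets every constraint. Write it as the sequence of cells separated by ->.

The waypoints must appear in the order (3,2), (2,1), with no cell reused.
Route from (2,4): down 1 to (3,4), left 3 to (3,1), up 1 to (2,1), right 2 to (2,3) — 7 moves in all.
Check: order respected (1 at step 3, 2 at step 5); 7 moves as required.

(2,4) -> (3,4) -> (3,3) -> (3,2) -> (3,1) -> (2,1) -> (2,2) -> (2,3)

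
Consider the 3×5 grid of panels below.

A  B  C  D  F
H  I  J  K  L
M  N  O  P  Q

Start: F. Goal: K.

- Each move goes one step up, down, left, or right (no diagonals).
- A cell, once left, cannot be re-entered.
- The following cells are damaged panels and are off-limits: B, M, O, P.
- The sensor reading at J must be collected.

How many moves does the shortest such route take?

4

Any route passes through J somewhere between F and K. Summing Manhattan distances along the two legs (F → J → K) gives a lower bound of 3 + 1 = 4 moves.
A route of 4 moves achieves this: F → D → C → J → K.
Since 4 matches the lower bound, it is optimal.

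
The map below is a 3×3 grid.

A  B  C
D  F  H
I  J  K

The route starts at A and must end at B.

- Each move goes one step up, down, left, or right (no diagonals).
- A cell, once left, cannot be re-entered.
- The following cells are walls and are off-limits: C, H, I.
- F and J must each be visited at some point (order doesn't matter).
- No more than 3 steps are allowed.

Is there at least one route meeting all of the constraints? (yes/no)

no

Even ignoring the no-revisit rule, getting from A to B, taking the cheapest ordering A → F → J → B needs at least 2 + 1 + 2 = 5 moves (Manhattan distance per leg), which exceeds the 3-move limit.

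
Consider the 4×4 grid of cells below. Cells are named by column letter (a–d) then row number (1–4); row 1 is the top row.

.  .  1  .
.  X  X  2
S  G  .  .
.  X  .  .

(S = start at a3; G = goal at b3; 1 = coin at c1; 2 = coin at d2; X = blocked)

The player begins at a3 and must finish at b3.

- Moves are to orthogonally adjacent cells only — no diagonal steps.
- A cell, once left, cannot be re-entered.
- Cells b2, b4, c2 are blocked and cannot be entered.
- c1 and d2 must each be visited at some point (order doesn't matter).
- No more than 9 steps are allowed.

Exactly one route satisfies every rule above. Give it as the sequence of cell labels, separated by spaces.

a3 a2 a1 b1 c1 d1 d2 d3 c3 b3

The budget equals the shortest possible length, so every move has to be on a shortest route through the required cells.
Route from a3: up 2 to a1, right 3 to d1, down 2 to d3, left 2 to b3 — 9 moves in all.
Check: all required cells visited; 9 ≤ 9 moves.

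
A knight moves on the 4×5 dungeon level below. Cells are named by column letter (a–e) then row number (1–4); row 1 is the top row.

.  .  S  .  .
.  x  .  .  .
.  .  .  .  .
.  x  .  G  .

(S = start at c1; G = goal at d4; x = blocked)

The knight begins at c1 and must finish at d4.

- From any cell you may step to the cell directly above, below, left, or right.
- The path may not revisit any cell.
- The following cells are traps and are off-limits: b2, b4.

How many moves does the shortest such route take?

4

The Manhattan distance from c1 to d4 is |1−4| + |3−4| = 4, so at least 4 moves are needed.
A route of 4 moves achieves this: c1 → c2 → c3 → c4 → d4.
Since 4 matches the lower bound, it is optimal.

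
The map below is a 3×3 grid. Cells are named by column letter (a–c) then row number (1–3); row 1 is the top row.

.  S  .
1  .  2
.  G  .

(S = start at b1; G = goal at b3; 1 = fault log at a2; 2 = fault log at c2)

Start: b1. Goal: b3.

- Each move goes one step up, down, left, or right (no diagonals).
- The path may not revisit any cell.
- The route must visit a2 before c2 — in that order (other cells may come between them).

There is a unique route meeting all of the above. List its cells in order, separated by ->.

The waypoints must appear in the order a2, c2, with no cell reused.
Route from b1: left 1 to a1, down 1 to a2, right 2 to c2, down 1 to c3, left 1 to b3 — 6 moves in all.
Check: order respected (1 at step 2, 2 at step 4).

b1 -> a1 -> a2 -> b2 -> c2 -> c3 -> b3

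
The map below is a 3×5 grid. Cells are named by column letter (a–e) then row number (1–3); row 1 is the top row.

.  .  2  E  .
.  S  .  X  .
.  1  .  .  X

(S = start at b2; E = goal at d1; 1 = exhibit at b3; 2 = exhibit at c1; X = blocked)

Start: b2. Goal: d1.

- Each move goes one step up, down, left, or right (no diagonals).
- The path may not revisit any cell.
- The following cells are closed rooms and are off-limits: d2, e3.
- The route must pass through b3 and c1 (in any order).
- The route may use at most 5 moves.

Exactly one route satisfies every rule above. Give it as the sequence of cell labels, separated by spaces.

b2 b3 c3 c2 c1 d1

The budget equals the shortest possible length, so every move has to be on a shortest route through the required cells.
Route from b2: down 1 to b3, right 1 to c3, up 2 to c1, right 1 to d1 — 5 moves in all.
Check: all required cells visited; 5 ≤ 5 moves.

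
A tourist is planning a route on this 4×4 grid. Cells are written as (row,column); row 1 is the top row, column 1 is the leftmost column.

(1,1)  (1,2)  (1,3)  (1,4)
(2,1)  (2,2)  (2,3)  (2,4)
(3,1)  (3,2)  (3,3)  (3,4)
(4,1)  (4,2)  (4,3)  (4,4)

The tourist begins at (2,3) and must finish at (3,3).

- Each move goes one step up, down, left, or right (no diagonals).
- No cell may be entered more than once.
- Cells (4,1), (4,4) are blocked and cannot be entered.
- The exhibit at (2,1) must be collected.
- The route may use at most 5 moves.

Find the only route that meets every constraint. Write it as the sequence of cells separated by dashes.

(2,3) - (2,2) - (2,1) - (3,1) - (3,2) - (3,3)

Any route must reach (2,1) and still end at (3,3) within 5 moves, so the order of the required stops is forced.
Route from (2,3): left 2 to (2,1), down 1 to (3,1), right 2 to (3,3) — 5 moves in all.
Check: all required cells visited; 5 ≤ 5 moves.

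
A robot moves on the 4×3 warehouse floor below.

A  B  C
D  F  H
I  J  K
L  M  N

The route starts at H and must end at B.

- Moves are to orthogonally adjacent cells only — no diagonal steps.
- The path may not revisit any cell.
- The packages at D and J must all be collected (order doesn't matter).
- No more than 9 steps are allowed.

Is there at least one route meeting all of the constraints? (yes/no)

yes

One route that works: H → K → J → F → D → A → B.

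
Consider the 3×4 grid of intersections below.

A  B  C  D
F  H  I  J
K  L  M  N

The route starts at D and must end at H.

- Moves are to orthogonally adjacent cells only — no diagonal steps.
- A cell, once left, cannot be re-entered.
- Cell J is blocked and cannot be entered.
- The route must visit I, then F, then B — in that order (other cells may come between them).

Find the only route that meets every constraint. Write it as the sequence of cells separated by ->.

The waypoints must appear in the order I, F, B, with no cell reused.
Route from D: left 1 to C, down 2 to M, left 2 to K, up 2 to A, right 1 to B, down 1 to H — 9 moves in all.
Check: order respected (I at step 2, F at step 6, B at step 8).

D -> C -> I -> M -> L -> K -> F -> A -> B -> H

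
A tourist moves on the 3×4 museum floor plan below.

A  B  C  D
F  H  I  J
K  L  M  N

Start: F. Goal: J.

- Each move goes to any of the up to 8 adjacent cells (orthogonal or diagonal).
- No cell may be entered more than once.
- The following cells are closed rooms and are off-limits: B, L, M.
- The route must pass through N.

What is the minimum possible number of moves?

4

Any route passes through N somewhere between F and J. Summing Chebyshev distances along the two legs (F → N → J) gives a lower bound of 3 + 1 = 4 moves.
A route of 4 moves achieves this: F → H → I → N → J.
Since 4 matches the lower bound, it is optimal.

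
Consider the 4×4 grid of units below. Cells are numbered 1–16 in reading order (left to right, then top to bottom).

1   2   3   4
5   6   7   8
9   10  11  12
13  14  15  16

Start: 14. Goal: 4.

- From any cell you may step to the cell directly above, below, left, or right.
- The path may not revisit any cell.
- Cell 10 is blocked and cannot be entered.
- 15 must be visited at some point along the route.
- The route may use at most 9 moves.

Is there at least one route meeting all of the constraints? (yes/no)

yes

One route that works: 14 → 15 → 11 → 7 → 3 → 4.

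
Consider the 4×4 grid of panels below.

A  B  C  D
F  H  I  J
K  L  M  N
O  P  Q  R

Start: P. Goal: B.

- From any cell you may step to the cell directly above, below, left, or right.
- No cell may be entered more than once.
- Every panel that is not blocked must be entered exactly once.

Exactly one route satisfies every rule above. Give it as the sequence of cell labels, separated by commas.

Need to visit all 16 open cells exactly once, starting at P and ending at B.
Cell R has only two open neighbours (N and Q), so the path must pass straight through it: one of those is the cell it's entered from and the other is where it exits.
Route from P: left 1 to O, up 1 to K, right 2 to M, down 1 to Q, right 1 to R, up 3 to D, left 1 to C, down 1 to I, left 2 to F, up 1 to A, right 1 to B — 15 moves in all.
Check: all 16 open cells covered.

P, O, K, L, M, Q, R, N, J, D, C, I, H, F, A, B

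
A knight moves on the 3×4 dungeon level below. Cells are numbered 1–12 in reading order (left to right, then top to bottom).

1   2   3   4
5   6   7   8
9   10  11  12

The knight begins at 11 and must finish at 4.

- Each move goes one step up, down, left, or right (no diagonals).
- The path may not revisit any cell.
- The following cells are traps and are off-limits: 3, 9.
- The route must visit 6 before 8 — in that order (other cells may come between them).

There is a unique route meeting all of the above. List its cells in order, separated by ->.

11 -> 10 -> 6 -> 7 -> 8 -> 4

The waypoints must appear in the order 6, 8, with no cell reused.
Route from 11: left 1 to 10, up 1 to 6, right 2 to 8, up 1 to 4 — 5 moves in all.
Check: order respected (6 at step 2, 8 at step 4).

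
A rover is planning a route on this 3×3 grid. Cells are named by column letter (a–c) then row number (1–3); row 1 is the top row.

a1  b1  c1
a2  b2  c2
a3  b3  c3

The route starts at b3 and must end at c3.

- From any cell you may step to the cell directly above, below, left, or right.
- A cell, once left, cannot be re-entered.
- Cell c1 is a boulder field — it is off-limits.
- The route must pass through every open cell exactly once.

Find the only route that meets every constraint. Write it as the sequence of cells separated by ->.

b3 -> a3 -> a2 -> a1 -> b1 -> b2 -> c2 -> c3

Need to visit all 8 open cells exactly once, starting at b3 and ending at c3.
Cell b1 has only two open neighbours (b2 and a1), so the path must pass straight through it: one of those is the cell it's entered from and the other is where it exits.
Route from b3: left 1 to a3, up 2 to a1, right 1 to b1, down 1 to b2, right 1 to c2, down 1 to c3 — 7 moves in all.
Check: all 8 open cells covered.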